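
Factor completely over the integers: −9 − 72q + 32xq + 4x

(4x − 9)(8q + 1)

Group as (32xq + 4x) + (−72q − 9) = 4x(8q + 1) − 9(8q + 1).
Both groups share the factor (8q + 1).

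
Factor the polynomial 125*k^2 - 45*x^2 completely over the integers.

Every term has a factor of 5. Then 25*k^2 - 9*x^2 = (5*k)² − (3*x)².

5*(5*k + 3*x)*(5*k - 3*x)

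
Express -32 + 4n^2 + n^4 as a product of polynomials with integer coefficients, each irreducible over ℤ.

Substitute u = n^2 to get a quadratic in u, then factor.
n^2 + 8 is irreducible over ℤ (always positive, so no real roots).
n^2 - 4 is a difference of squares.

(n + 2)(n - 2)(n^2 + 8)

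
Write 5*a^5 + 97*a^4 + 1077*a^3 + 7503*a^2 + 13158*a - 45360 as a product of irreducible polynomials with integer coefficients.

(5*a - 8)*(a + 6)*(a + 9)*(a^2 + 6*a + 105)

Testing divisors of the constant over divisors of the leading coefficient, a = -6 is a root, giving the factor (a + 6) and quotient 5*a^4 + 67*a^3 + 675*a^2 + 3453*a - 7560.
Continuing, a = 8/5 is a root, giving the factor (5*a - 8) and quotient a^3 + 15*a^2 + 159*a + 945.
Continuing, a = -9 is a root, so (a + 9) divides it; the quotient is a^2 + 6*a + 105.
The quadratic a^2 + 6*a + 105 has discriminant -384 < 0 and is irreducible over ℤ.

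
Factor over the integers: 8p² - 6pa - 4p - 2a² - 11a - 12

Group: 4p(2p - 2a - 3) + (a + 4)(2p - 2a - 3); both groups contain (2p - 2a - 3).

(2p - 2a - 3)(4p + a + 4)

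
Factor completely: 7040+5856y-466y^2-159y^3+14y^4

(2y+11)(7y+8)(y-10)(y-8)

Trying the rational-root candidates, y = -8/7 is a root, giving the factor (7y+8) and quotient 2y^3-25y^2-38y+880.
Then y = 10 is a root, so (y-10) divides it; the quotient is 2y^2-5y-88.
The remaining quadratic factors as (2y+11)(y-8).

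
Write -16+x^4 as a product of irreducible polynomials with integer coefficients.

Difference of squares twice: with A = x and B = 2, A⁴ − B⁴ = (A² − B²)(A² + B²), and A² − B² factors again.

(x+2)·(x-2)·(x^2+4)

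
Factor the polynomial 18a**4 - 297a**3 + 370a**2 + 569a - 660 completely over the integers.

Among the possible rational roots, a = 11/6 is a root, so (6a - 11) divides it; the quotient is 3a**3 - 44a**2 - 19a + 60.
Next, a = 15 is a root, so (a - 15) divides it; the quotient is 3a**2 + a - 4.
The remaining quadratic factors as (a - 1)(3a + 4).

(3a + 4)(6a - 11)(a - 1)(a - 15)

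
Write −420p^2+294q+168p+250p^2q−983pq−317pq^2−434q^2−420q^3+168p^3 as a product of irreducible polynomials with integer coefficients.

(14p+15q−7)(3p−4q−6)(4p+7q)

Group: 3p(56p^2+158pq−28p+105q^2−49q) + (−4q−6)(56p^2+158pq−28p+105q^2−49q); both groups contain (56p^2+158pq−28p+105q^2−49q), so (3p−4q−6) is a factor with cofactor 56p^2+158pq−28p+105q^2−49q.
The cofactor groups again: 56p^2+158pq−28p+105q^2−49q = 4p(14p+15q−7) + 7q(14p+15q−7); both groups contain (14p+15q−7), giving (4p+7q)(14p+15q−7).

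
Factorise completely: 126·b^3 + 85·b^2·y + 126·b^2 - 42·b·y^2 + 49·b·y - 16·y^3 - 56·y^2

Group: 7·b·(18·b^2 + 7·b·y - 8·y^2) + (2·y + 7)·(18·b^2 + 7·b·y - 8·y^2); both groups contain (18·b^2 + 7·b·y - 8·y^2), so (7·b + 2·y + 7) is a factor with cofactor 18·b^2 + 7·b·y - 8·y^2.
The cofactor groups again: 18·b^2 + 7·b·y - 8·y^2 = 9·b·(2·b - y) + 8·y·(2·b - y); both groups contain (2·b - y), giving (9·b + 8·y)·(2·b - y).

(2·b - y)·(7·b + 2·y + 7)·(9·b + 8·y)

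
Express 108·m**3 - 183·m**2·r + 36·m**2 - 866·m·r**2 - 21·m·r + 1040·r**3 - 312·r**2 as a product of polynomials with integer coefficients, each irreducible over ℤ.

(3·m + 8·r)·(4·m - 13·r)·(9·m - 10·r + 3)

Group: 3·m·(36·m**2 - 157·m·r + 12·m + 130·r**2 - 39·r) + 8·r·(36·m**2 - 157·m·r + 12·m + 130·r**2 - 39·r); both groups contain (36·m**2 - 157·m·r + 12·m + 130·r**2 - 39·r), so (3·m + 8·r) is a factor with cofactor 36·m**2 - 157·m·r + 12·m + 130·r**2 - 39·r.
The cofactor groups again: 36·m**2 - 157·m·r + 12·m + 130·r**2 - 39·r = 4·m·(9·m - 10·r + 3) - 13·r·(9·m - 10·r + 3); both groups contain (9·m - 10·r + 3), giving (4·m - 13·r)·(9·m - 10·r + 3).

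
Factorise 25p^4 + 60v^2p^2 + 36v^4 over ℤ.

Recognize a perfect-square trinomial with the parts 5p^2 and 6v^2.

(6v^2 + 5p^2)^2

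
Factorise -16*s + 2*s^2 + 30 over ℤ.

Pull out the common factor 2, then factor the remaining trinomial.

2*(s - 3)*(s - 5)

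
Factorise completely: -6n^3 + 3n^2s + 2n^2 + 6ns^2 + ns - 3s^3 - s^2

-(2n - s)(3n - 3s - 1)(n + s)

Group: 3n(-2n^2 - ns + s^2) + (-3s - 1)(-2n^2 - ns + s^2); both groups contain (-2n^2 - ns + s^2), so (3n - 3s - 1) is a factor with cofactor -2n^2 - ns + s^2.
The cofactor groups again: -2n^2 - ns + s^2 = -2n(n + s) + s(n + s); both groups contain (n + s), giving -(2n - s)(n + s).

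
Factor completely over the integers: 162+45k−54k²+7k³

Testing divisors of the constant over divisors of the leading coefficient, k = 3 is a root, giving the factor (k−3) and quotient 7k²−33k−54.
The remaining quadratic factors as (7k+9)(k−6).

(7k+9)(k−3)(k−6)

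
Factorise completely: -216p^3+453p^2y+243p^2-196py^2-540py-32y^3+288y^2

-(3p-4y)(8p+y-9)(9p-8y)

Group: 8p(-27p^2+60py-32y^2) + (y-9)(-27p^2+60py-32y^2); both groups contain (-27p^2+60py-32y^2), so (8p+y-9) is a factor with cofactor -27p^2+60py-32y^2.
The cofactor groups again: -27p^2+60py-32y^2 = -9p(3p-4y) + 8y(3p-4y); both groups contain (3p-4y), giving -(9p-8y)(3p-4y).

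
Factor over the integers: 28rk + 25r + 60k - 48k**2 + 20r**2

(4r - 4k + 5)(5r + 12k)

Group: 4r(5r + 12k) + (-4k + 5)(5r + 12k); both groups contain (5r + 12k).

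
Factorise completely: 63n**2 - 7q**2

Factor out 7, leaving 9n**2 - q**2, which is a difference of two squares.

7(3n + q)(3n - q)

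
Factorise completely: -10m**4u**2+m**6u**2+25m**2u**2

Factor out m**2u**2 first: what remains is m**4-10m**2+25.
Recognize a perfect-square trinomial with the parts 5 and m**2.

m**2u**2(m**2-5)**2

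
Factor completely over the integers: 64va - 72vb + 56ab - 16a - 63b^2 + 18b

Group: 8v(8a - 9b) + (7b - 2)(8a - 9b); both groups contain (8a - 9b).

(8v + 7b - 2)(8a - 9b)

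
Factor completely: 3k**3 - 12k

3k(k + 2)(k - 2)

Pull out the common factor 3k; k**2 - 4 is a difference of squares.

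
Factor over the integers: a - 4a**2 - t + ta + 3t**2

Group: 3t(t - a) + (4a - 1)(t - a); both groups contain (t - a).

(t - a)(3t + 4a - 1)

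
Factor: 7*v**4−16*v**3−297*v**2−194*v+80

Trying the rational-root candidates, v = −5 is a root, so (v+5) divides it; the quotient is 7*v**3−51*v**2−42*v+16.
Next, v = −1 is a root, so (v+1) is a factor; dividing leaves 7*v**2−58*v+16.
The remaining quadratic factors as (7*v−2)(v−8).

(7*v−2)*(v+1)*(v+5)*(v−8)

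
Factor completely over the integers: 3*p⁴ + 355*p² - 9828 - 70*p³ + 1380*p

(3*p + 14)*(p - 13)*(p - 6)*(p - 9)

Testing divisors of the constant over divisors of the leading coefficient, p = 6 is a root, giving the factor (p - 6) and quotient 3*p³ - 52*p² + 43*p + 1638.
Then p = 9 is a root, giving the factor (p - 9) and quotient 3*p² - 25*p - 182.
The remaining quadratic factors as (3*p + 14)(p - 13).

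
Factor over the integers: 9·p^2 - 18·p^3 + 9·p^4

9·p^2·(p - 1)^2

Every term has a factor of 9·p^2; factoring it out leaves p^2 - 2·p + 1.
Recognize a perfect-square trinomial with the parts p and 1.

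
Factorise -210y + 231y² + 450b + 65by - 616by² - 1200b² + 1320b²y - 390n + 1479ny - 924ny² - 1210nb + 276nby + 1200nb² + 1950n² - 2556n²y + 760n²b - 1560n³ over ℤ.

-(13n - 15b + 7y)(10n + 11y - 10)(12n + 8b - 3)

Group: 12n(-130n² + 150nb - 213ny + 130n + 165by - 150b - 77y² + 70y) + (8b - 3)(-130n² + 150nb - 213ny + 130n + 165by - 150b - 77y² + 70y); both groups contain (-130n² + 150nb - 213ny + 130n + 165by - 150b - 77y² + 70y), so (12n + 8b - 3) is a factor with cofactor -130n² + 150nb - 213ny + 130n + 165by - 150b - 77y² + 70y.
The cofactor groups again: -130n² + 150nb - 213ny + 130n + 165by - 150b - 77y² + 70y = -13n(10n + 11y - 10) + (15b - 7y)(10n + 11y - 10); both groups contain (10n + 11y - 10), giving -(13n - 15b + 7y)(10n + 11y - 10).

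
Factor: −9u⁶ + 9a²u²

Factor out 9u² first: what remains is a² − u⁴.
Recognize a difference of squares with the parts a and u².

9u²(a + u²)(a − u²)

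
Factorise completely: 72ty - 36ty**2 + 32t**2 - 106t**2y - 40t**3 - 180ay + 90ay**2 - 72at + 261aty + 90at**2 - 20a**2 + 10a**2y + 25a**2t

Group: 5a(5at + 2ay - 4a + 20t**2 + 53ty - 16t + 18y**2 - 36y) - 2t(5at + 2ay - 4a + 20t**2 + 53ty - 16t + 18y**2 - 36y); both groups contain (5at + 2ay - 4a + 20t**2 + 53ty - 16t + 18y**2 - 36y), so (5a - 2t) is a factor with cofactor 5at + 2ay - 4a + 20t**2 + 53ty - 16t + 18y**2 - 36y.
The cofactor groups again: 5at + 2ay - 4a + 20t**2 + 53ty - 16t + 18y**2 - 36y = 5t(a + 4t + 9y) + (2y - 4)(a + 4t + 9y); both groups contain (a + 4t + 9y), giving (5t + 2y - 4)(a + 4t + 9y).

(5a - 2t)(5t + 2y - 4)(a + 4t + 9y)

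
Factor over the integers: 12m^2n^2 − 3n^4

Every term has a factor of 3n^2. Then 4m^2 − n^2 = (2m)² − (n)².

3n^2(2m + n)(2m − n)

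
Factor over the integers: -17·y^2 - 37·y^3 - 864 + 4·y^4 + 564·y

By the rational root theorem, y = 8 is a root, giving the factor (y - 8) and quotient 4·y^3 - 5·y^2 - 57·y + 108.
Continuing, y = 9/4 is a root, giving the factor (4·y - 9) and quotient y^2 + y - 12.
The remaining quadratic factors as (y + 4)(y - 3).

(4·y - 9)·(y + 4)·(y - 3)·(y - 8)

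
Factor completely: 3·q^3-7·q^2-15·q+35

Group as (3·q^3-15·q) + (-7·q^2+35) = 3·q·(q^2-5) - 7·(q^2-5).
Both groups share the factor (q^2-5).

(3·q-7)·(q^2-5)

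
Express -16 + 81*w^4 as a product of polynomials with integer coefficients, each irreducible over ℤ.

(3*w + 2)*(3*w - 2)*(9*w^2 + 4)

Write as (9*w^2)² − (4)², then factor 9*w^2 - 4 once more.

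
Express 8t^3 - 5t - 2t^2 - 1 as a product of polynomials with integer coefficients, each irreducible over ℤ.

Testing divisors of the constant over divisors of the leading coefficient, t = -1/4 is a root, giving the factor (4t + 1) and quotient 2t^2 - t - 1.
The remaining quadratic factors as (2t + 1)(t - 1).

(2t + 1)(4t + 1)(t - 1)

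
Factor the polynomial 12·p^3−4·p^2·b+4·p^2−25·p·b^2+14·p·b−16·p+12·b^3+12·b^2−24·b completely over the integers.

Group: 2·p·(6·p^2+p·b+8·p−12·b^2+12·b) + (−b−2)·(6·p^2+p·b+8·p−12·b^2+12·b); both groups contain (6·p^2+p·b+8·p−12·b^2+12·b), so (2·p−b−2) is a factor with cofactor 6·p^2+p·b+8·p−12·b^2+12·b.
The cofactor groups again: 6·p^2+p·b+8·p−12·b^2+12·b = 2·p·(3·p−4·b+4) + 3·b·(3·p−4·b+4); both groups contain (3·p−4·b+4), giving (2·p+3·b)·(3·p−4·b+4).

(3·p−4·b+4)·(2·p−b−2)·(2·p+3·b)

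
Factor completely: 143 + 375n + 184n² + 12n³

(2n + 1)(6n + 11)(n + 13)

By the rational root theorem, n = −11/6 is a root, giving the factor (6n + 11) and quotient 2n² + 27n + 13.
The remaining quadratic factors as (n + 13)(2n + 1).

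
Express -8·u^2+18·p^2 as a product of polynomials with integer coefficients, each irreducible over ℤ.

Factor out 2, leaving 9·p^2-4·u^2, which is a difference of two squares.

2·(3·p+2·u)·(3·p-2·u)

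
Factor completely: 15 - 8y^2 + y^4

Substitute u = y^2 to get a quadratic in u, then factor.
y^2 - 3 is irreducible over ℤ (3 is not a perfect square).
y^2 - 5 is irreducible over ℤ (5 is not a perfect square).

(y^2 - 3)(y^2 - 5)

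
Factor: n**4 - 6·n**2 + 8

Substitute u = n**2 to get a quadratic in u, then factor.
n**2 - 4 is a difference of squares.
n**2 - 2 is irreducible over ℤ (2 is not a perfect square).

(n + 2)·(n - 2)·(n**2 - 2)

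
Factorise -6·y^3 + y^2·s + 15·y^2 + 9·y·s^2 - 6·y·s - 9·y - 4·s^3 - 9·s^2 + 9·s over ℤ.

-(2·y - s - 3)·(y - s)·(3·y + 4·s - 3)

Group: 2·y·(-3·y^2 - y·s + 3·y + 4·s^2 - 3·s) + (-s - 3)·(-3·y^2 - y·s + 3·y + 4·s^2 - 3·s); both groups contain (-3·y^2 - y·s + 3·y + 4·s^2 - 3·s), so (2·y - s - 3) is a factor with cofactor -3·y^2 - y·s + 3·y + 4·s^2 - 3·s.
The cofactor groups again: -3·y^2 - y·s + 3·y + 4·s^2 - 3·s = -y·(3·y + 4·s - 3) + s·(3·y + 4·s - 3); both groups contain (3·y + 4·s - 3), giving -(y - s)·(3·y + 4·s - 3).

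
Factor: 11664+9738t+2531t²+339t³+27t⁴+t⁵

Among the possible rational roots, t = -8 is a root, so (t+8) divides it; the quotient is t⁴+19t³+187t²+1035t+1458.
Next, t = -9 is a root, so (t+9) divides it; the quotient is t³+10t²+97t+162.
Continuing, t = -2 is a root, so (t+2) is a factor; dividing leaves t²+8t+81.
The quadratic t²+8t+81 has discriminant -260 < 0 and is irreducible over ℤ.

(t+2)(t+8)(t+9)(t²+8t+81)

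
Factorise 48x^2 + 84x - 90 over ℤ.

6(2x + 5)(4x - 3)

Pull out the common factor 6, then factor the remaining trinomial.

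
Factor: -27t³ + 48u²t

3t(4u - 3t)(4u + 3t)

Factor out 3t, leaving 16u² - 9t², which is a difference of two squares.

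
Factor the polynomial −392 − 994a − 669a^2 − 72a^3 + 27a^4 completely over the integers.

(3a + 2)(3a + 4)(3a + 7)(a − 7)

By the rational root theorem, a = −2/3 is a root, giving the factor (3a + 2) and quotient 9a^3 − 30a^2 − 203a − 196.
Then a = −7/3 is a root, so (3a + 7) is a factor; dividing leaves 3a^2 − 17a − 28.
The remaining quadratic factors as (3a + 4)(a − 7).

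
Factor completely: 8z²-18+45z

Need a pair with product 8·(-18) = -144 and sum 45: that's -3 and 48.
Split the middle term: 8z²-3z + 48z-18 = z(8z-3) + 6(8z-3).

(8z-3)(z+6)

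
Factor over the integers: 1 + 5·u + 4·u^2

(4·u + 1)·(u + 1)

Need a pair with product 4·1 = 4 and sum 5: that's 4 and 1.
Split the middle term: 4·u^2 + 4·u + u + 1 = 4·u·(u + 1) + (u + 1).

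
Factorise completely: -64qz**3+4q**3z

Every term has a factor of 4qz. Then q**2-16z**2 = (q)² − (4z)².

4qz(q+4z)(q-4z)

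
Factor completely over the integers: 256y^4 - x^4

Write as (16y^2)² − (x^2)², then factor 16y^2 - x^2 once more.

(4y - x)(4y + x)(16y^2 + x^2)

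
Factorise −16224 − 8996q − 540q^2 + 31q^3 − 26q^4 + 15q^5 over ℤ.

Among the possible rational roots, q = −8/3 is a root, giving the factor (3q + 8) and quotient 5q^4 − 22q^3 + 69q^2 − 364q − 2028.
Next, q = 6 is a root, giving the factor (q − 6) and quotient 5q^3 + 8q^2 + 117q + 338.
Next, q = −13/5 is a root, giving the factor (5q + 13) and quotient q^2 − q + 26.
The quadratic q^2 − q + 26 has discriminant −103 < 0 and is irreducible over ℤ.

(3q + 8)(5q + 13)(q − 6)(q^2 − q + 26)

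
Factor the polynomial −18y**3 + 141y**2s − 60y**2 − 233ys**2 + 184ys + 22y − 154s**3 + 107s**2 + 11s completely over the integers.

−(3y − 11s − 1)(3y − 14s + 11)(2y + s)

Group: 3y(−6y**2 + 25ys − 22y + 14s**2 − 11s) + (−11s − 1)(−6y**2 + 25ys − 22y + 14s**2 − 11s); both groups contain (−6y**2 + 25ys − 22y + 14s**2 − 11s), so (3y − 11s − 1) is a factor with cofactor −6y**2 + 25ys − 22y + 14s**2 − 11s.
The cofactor groups again: −6y**2 + 25ys − 22y + 14s**2 − 11s = −2y(3y − 14s + 11) − s(3y − 14s + 11); both groups contain (3y − 14s + 11), giving −(2y + s)(3y − 14s + 11).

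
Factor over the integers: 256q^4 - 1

Write as (16q^2)² − (1)², then factor 16q^2 - 1 once more.

(4q + 1)(4q - 1)(16q^2 + 1)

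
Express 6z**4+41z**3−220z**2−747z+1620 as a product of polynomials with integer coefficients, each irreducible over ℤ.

By the rational root theorem, z = −9 is a root, so (z+9) is a factor; dividing leaves 6z**3−13z**2−103z+180.
Continuing, z = 5/3 is a root, giving the factor (3z−5) and quotient 2z**2−z−36.
The remaining quadratic factors as (2z−9)(z+4).

(2z−9)(3z−5)(z+4)(z+9)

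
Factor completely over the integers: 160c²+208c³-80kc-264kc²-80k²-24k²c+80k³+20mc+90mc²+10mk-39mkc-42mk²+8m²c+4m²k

(4m-10k+13c+10)(k+2c)(m-8k+8c)

Group: m(4mk+8mc-10k²-7kc+10k+26c²+20c) + (-8k+8c)(4mk+8mc-10k²-7kc+10k+26c²+20c); both groups contain (4mk+8mc-10k²-7kc+10k+26c²+20c), so (m-8k+8c) is a factor with cofactor 4mk+8mc-10k²-7kc+10k+26c²+20c.
The cofactor groups again: 4mk+8mc-10k²-7kc+10k+26c²+20c = 4m(k+2c) + (-10k+13c+10)(k+2c); both groups contain (k+2c), giving (4m-10k+13c+10)(k+2c).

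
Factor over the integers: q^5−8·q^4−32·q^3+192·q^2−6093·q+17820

(q+9)·(q−12)·(q−3)·(q^2−2·q+55)

Among the possible rational roots, q = −9 is a root, so (q+9) is a factor; dividing leaves q^4−17·q^3+121·q^2−897·q+1980.
Continuing, q = 3 is a root, giving the factor (q−3) and quotient q^3−14·q^2+79·q−660.
Continuing, q = 12 is a root, so (q−12) is a factor; dividing leaves q^2−2·q+55.
The quadratic q^2−2·q+55 has discriminant −216 < 0 and is irreducible over ℤ.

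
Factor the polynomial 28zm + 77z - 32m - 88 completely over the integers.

Group as (28zm + 77z) + (-32m - 88) = 7z(4m + 11) - 8(4m + 11).
Both groups share the factor (4m + 11).

(4m + 11)(7z - 8)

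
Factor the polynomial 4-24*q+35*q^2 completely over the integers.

Need a pair with product 35·4 = 140 and sum -24: that's -14 and -10.
Split the middle term: 35*q^2-14*q - 10*q+4 = 7*q*(5*q-2) - 2*(5*q-2).

(5*q-2)*(7*q-2)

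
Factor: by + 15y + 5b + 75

(b + 15)(y + 5)

Group as (by + 5b) + (15y + 75) = b(y + 5) + 15(y + 5).
Both groups share the factor (y + 5).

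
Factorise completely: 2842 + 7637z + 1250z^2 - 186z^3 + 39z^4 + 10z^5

Trying the rational-root candidates, z = -7/2 is a root, so (2z + 7) divides it; the quotient is 5z^4 + 2z^3 - 100z^2 + 975z + 406.
Continuing, z = -7 is a root, so (z + 7) is a factor; dividing leaves 5z^3 - 33z^2 + 131z + 58.
Then z = -2/5 is a root, so (5z + 2) divides it; the quotient is z^2 - 7z + 29.
The quadratic z^2 - 7z + 29 has discriminant -67 < 0 and is irreducible over ℤ.

(2z + 7)(5z + 2)(z + 7)(z^2 - 7z + 29)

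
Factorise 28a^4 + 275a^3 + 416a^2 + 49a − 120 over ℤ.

(4a + 5)(7a − 3)(a + 1)(a + 8)

By the rational root theorem, a = −1 is a root, so (a + 1) divides it; the quotient is 28a^3 + 247a^2 + 169a − 120.
Continuing, a = −8 is a root, giving the factor (a + 8) and quotient 28a^2 + 23a − 15.
The remaining quadratic factors as (7a − 3)(4a + 5).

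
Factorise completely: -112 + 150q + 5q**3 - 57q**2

Trying the rational-root candidates, q = 7/5 is a root, giving the factor (5q - 7) and quotient q**2 - 10q + 16.
The remaining quadratic factors as (q - 2)(q - 8).

(5q - 7)(q - 2)(q - 8)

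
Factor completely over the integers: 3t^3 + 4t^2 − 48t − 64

(3t + 4)(t + 4)(t − 4)

By the rational root theorem, t = −4/3 is a root, so (3t + 4) divides it; the quotient is t^2 − 16.
The remaining quadratic factors as (t + 4)(t − 4).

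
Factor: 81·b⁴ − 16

(3·b + 2)·(3·b − 2)·(9·b² + 4)

(3·b)⁴ − (2)⁴ = ((3·b)² − (2)²)((3·b)² + (2)²); the first factor splits again, the second (9·b² + 4) is irreducible.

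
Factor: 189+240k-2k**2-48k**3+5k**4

(5k+7)(k+1)(k-3)(k-9)

Testing divisors of the constant over divisors of the leading coefficient, k = 3 is a root, giving the factor (k-3) and quotient 5k**3-33k**2-101k-63.
Then k = 9 is a root, so (k-9) is a factor; dividing leaves 5k**2+12k+7.
The remaining quadratic factors as (5k+7)(k+1).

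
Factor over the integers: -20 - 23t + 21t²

Need a pair with product 21·(-20) = -420 and sum -23: that's 12 and -35.
Split the middle term: 21t² + 12t - 35t - 20 = 3t(7t + 4) - 5(7t + 4).

(3t - 5)(7t + 4)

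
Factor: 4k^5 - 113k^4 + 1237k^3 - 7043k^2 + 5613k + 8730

(4k + 3)(k - 15)(k - 2)(k^2 - 12k + 97)

By the rational root theorem, k = 2 is a root, giving the factor (k - 2) and quotient 4k^4 - 105k^3 + 1027k^2 - 4989k - 4365.
Next, k = 15 is a root, so (k - 15) is a factor; dividing leaves 4k^3 - 45k^2 + 352k + 291.
Continuing, k = -3/4 is a root, so (4k + 3) is a factor; dividing leaves k^2 - 12k + 97.
The quadratic k^2 - 12k + 97 has discriminant -244 < 0 and is irreducible over ℤ.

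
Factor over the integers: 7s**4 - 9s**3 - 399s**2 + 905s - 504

Among the possible rational roots, s = 9/7 is a root, so (7s - 9) is a factor; dividing leaves s**3 - 57s + 56.
Continuing, s = 7 is a root, giving the factor (s - 7) and quotient s**2 + 7s - 8.
The remaining quadratic factors as (s + 8)(s - 1).

(7s - 9)(s + 8)(s - 1)(s - 7)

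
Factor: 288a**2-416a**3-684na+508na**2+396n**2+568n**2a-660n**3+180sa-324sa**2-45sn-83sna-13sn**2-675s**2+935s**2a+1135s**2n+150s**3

(5s+4n-4a)(2s+15n+13a-9)(15s-11n+8a)

Group: 2s(75s**2+5sn-20sa-44n**2+76na-32a**2) + (15n+13a-9)(75s**2+5sn-20sa-44n**2+76na-32a**2); both groups contain (75s**2+5sn-20sa-44n**2+76na-32a**2), so (2s+15n+13a-9) is a factor with cofactor 75s**2+5sn-20sa-44n**2+76na-32a**2.
The cofactor groups again: 75s**2+5sn-20sa-44n**2+76na-32a**2 = 5s(15s-11n+8a) + (4n-4a)(15s-11n+8a); both groups contain (15s-11n+8a), giving (5s+4n-4a)(15s-11n+8a).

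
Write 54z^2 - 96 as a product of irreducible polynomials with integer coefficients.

6(3z + 4)(3z - 4)

Every term has a factor of 6. Then 9z^2 - 16 = (3z)² − (4)².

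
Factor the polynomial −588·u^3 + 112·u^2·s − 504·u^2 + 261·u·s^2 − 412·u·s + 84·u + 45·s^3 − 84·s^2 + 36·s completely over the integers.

Group: 6·u·(−98·u^2 − 63·u·s + 14·u − 9·s^2 + 6·s) + (−5·s + 6)·(−98·u^2 − 63·u·s + 14·u − 9·s^2 + 6·s); both groups contain (−98·u^2 − 63·u·s + 14·u − 9·s^2 + 6·s), so (6·u − 5·s + 6) is a factor with cofactor −98·u^2 − 63·u·s + 14·u − 9·s^2 + 6·s.
The cofactor groups again: −98·u^2 − 63·u·s + 14·u − 9·s^2 + 6·s = −14·u·(7·u + 3·s) + (−3·s + 2)·(7·u + 3·s); both groups contain (7·u + 3·s), giving −(14·u + 3·s − 2)·(7·u + 3·s).

−(6·u − 5·s + 6)·(14·u + 3·s − 2)·(7·u + 3·s)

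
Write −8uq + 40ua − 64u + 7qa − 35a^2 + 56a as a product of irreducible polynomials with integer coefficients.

−(q − 5a + 8)(8u − 7a)

Group: −q(8u − 7a) + (5a − 8)(8u − 7a); both groups contain (8u − 7a).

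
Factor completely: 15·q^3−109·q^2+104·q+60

Trying the rational-root candidates, q = 6 is a root, so (q−6) divides it; the quotient is 15·q^2−19·q−10.
The remaining quadratic factors as (5·q+2)(3·q−5).

(3·q−5)·(5·q+2)·(q−6)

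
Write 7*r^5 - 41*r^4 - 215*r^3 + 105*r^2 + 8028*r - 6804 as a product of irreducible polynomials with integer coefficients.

By the rational root theorem, r = 6 is a root, so (r - 6) divides it; the quotient is 7*r^4 + r^3 - 209*r^2 - 1149*r + 1134.
Next, r = 7 is a root, so (r - 7) is a factor; dividing leaves 7*r^3 + 50*r^2 + 141*r - 162.
Continuing, r = 6/7 is a root, so (7*r - 6) divides it; the quotient is r^2 + 8*r + 27.
The quadratic r^2 + 8*r + 27 has discriminant -44 < 0 and is irreducible over ℤ.

(7*r - 6)*(r - 6)*(r - 7)*(r^2 + 8*r + 27)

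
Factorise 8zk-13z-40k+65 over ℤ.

Group as (8zk-13z) + (-40k+65) = z(8k-13) - 5(8k-13).
Both groups share the factor (8k-13).

(8k-13)(z-5)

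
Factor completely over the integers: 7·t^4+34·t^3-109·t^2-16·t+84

Testing divisors of the constant over divisors of the leading coefficient, t = -7 is a root, so (t+7) is a factor; dividing leaves 7·t^3-15·t^2-4·t+12.
Next, t = 2 is a root, so (t-2) divides it; the quotient is 7·t^2-t-6.
The remaining quadratic factors as (t-1)(7·t+6).

(7·t+6)·(t+7)·(t-1)·(t-2)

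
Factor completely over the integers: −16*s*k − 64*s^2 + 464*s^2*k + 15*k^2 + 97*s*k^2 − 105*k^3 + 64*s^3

Group: 8*s*(8*s^2 + 61*s*k − 8*s + 35*k^2 − 5*k) − 3*k*(8*s^2 + 61*s*k − 8*s + 35*k^2 − 5*k); both groups contain (8*s^2 + 61*s*k − 8*s + 35*k^2 − 5*k), so (8*s − 3*k) is a factor with cofactor 8*s^2 + 61*s*k − 8*s + 35*k^2 − 5*k.
The cofactor groups again: 8*s^2 + 61*s*k − 8*s + 35*k^2 − 5*k = 8*s*(s + 7*k − 1) + 5*k*(s + 7*k − 1); both groups contain (s + 7*k − 1), giving (8*s + 5*k)*(s + 7*k − 1).

(8*s − 3*k)*(8*s + 5*k)*(s + 7*k − 1)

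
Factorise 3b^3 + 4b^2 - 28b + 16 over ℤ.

Testing divisors of the constant over divisors of the leading coefficient, b = 2/3 is a root, giving the factor (3b - 2) and quotient b^2 + 2b - 8.
The remaining quadratic factors as (b - 2)(b + 4).

(3b - 2)(b + 4)(b - 2)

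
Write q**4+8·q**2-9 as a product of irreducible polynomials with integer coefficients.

(q+1)·(q-1)·(q**2+9)

Substitute u = q**2 to get a quadratic in u, then factor.
q**2-1 is a difference of squares.
q**2+9 is irreducible over ℤ (sum of squares).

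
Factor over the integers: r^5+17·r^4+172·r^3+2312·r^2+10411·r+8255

(r+1)·(r+13)·(r+5)·(r^2−2·r+127)

Trying the rational-root candidates, r = −5 is a root, so (r+5) is a factor; dividing leaves r^4+12·r^3+112·r^2+1752·r+1651.
Next, r = −1 is a root, so (r+1) divides it; the quotient is r^3+11·r^2+101·r+1651.
Next, r = −13 is a root, giving the factor (r+13) and quotient r^2−2·r+127.
The quadratic r^2−2·r+127 has discriminant −504 < 0 and is irreducible over ℤ.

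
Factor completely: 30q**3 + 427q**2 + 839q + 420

Among the possible rational roots, q = −5/6 is a root, so (6q + 5) divides it; the quotient is 5q**2 + 67q + 84.
The remaining quadratic factors as (q + 12)(5q + 7).

(5q + 7)(6q + 5)(q + 12)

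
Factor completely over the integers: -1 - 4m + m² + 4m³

(4m + 1)(m + 1)(m - 1)

Testing divisors of the constant over divisors of the leading coefficient, m = -1/4 is a root, giving the factor (4m + 1) and quotient m² - 1.
The remaining quadratic factors as (m + 1)(m - 1).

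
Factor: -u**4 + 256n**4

Write as (16n**2)² − (u**2)², then factor 16n**2 - u**2 once more.

(4n + u)(4n - u)(16n**2 + u**2)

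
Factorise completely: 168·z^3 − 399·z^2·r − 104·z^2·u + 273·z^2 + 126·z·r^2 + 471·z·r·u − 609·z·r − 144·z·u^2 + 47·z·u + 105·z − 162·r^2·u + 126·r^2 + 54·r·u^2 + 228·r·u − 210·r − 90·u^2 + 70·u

Group: 3·z·(56·z^2 − 21·z·r − 72·z·u + 91·z + 27·r·u − 21·r − 45·u + 35) + (−6·r + 2·u)·(56·z^2 − 21·z·r − 72·z·u + 91·z + 27·r·u − 21·r − 45·u + 35); both groups contain (56·z^2 − 21·z·r − 72·z·u + 91·z + 27·r·u − 21·r − 45·u + 35), so (3·z − 6·r + 2·u) is a factor with cofactor 56·z^2 − 21·z·r − 72·z·u + 91·z + 27·r·u − 21·r − 45·u + 35.
The cofactor groups again: 56·z^2 − 21·z·r − 72·z·u + 91·z + 27·r·u − 21·r − 45·u + 35 = 8·z·(7·z − 9·u + 7) + (−3·r + 5)·(7·z − 9·u + 7); both groups contain (7·z − 9·u + 7), giving (8·z − 3·r + 5)·(7·z − 9·u + 7).

(8·z − 3·r + 5)·(3·z − 6·r + 2·u)·(7·z − 9·u + 7)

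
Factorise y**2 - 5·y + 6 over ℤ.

Two integers with product 6 and sum -5 are -2 and -3.

(y - 2)·(y - 3)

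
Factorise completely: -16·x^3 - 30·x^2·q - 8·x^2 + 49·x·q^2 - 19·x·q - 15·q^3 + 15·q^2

Group: x·(-16·x^2 + 18·x·q - 8·x - 5·q^2 + 5·q) + 3·q·(-16·x^2 + 18·x·q - 8·x - 5·q^2 + 5·q); both groups contain (-16·x^2 + 18·x·q - 8·x - 5·q^2 + 5·q), so (x + 3·q) is a factor with cofactor -16·x^2 + 18·x·q - 8·x - 5·q^2 + 5·q.
The cofactor groups again: -16·x^2 + 18·x·q - 8·x - 5·q^2 + 5·q = -2·x·(8·x - 5·q) + (q - 1)·(8·x - 5·q); both groups contain (8·x - 5·q), giving -(2·x - q + 1)·(8·x - 5·q).

-(8·x - 5·q)·(2·x - q + 1)·(x + 3·q)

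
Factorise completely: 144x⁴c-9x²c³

Factor out 9x²c, leaving 16x²-c², which is a difference of two squares.

9cx²(4x-c)(4x+c)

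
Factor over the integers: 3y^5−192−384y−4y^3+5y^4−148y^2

Among the possible rational roots, y = 4 is a root, so (y−4) divides it; the quotient is 3y^4+17y^3+64y^2+108y+48.
Continuing, y = −2/3 is a root, so (3y+2) is a factor; dividing leaves y^3+5y^2+18y+24.
Continuing, y = −2 is a root, so (y+2) divides it; the quotient is y^2+3y+12.
The quadratic y^2+3y+12 has discriminant −39 < 0 and is irreducible over ℤ.

(3y+2)(y+2)(y−4)(y^2+3y+12)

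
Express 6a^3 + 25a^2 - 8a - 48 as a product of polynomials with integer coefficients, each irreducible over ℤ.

(2a + 3)(3a - 4)(a + 4)

Trying the rational-root candidates, a = -3/2 is a root, so (2a + 3) divides it; the quotient is 3a^2 + 8a - 16.
The remaining quadratic factors as (a + 4)(3a - 4).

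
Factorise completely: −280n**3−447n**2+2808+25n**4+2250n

Trying the rational-root candidates, n = −13/5 is a root, so (5n+13) is a factor; dividing leaves 5n**3−69n**2+90n+216.
Next, n = 3 is a root, giving the factor (n−3) and quotient 5n**2−54n−72.
The remaining quadratic factors as (n−12)(5n+6).

(5n+13)(5n+6)(n−12)(n−3)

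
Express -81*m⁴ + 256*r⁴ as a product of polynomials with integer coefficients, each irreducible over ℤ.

Difference of squares twice: with A = 4*r and B = 3*m, A⁴ − B⁴ = (A² − B²)(A² + B²), and A² − B² factors again.

(4*r - 3*m)*(4*r + 3*m)*(16*r² + 9*m²)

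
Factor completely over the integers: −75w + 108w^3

3w(6w + 5)(6w − 5)

Every term has a factor of 3w. Then 36w^2 − 25 = (6w)² − (5)².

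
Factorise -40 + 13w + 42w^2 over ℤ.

(6w - 5)(7w + 8)

Need a pair with product 42·(-40) = -1680 and sum 13: that's 48 and -35.
Split the middle term: 42w^2 + 48w - 35w - 40 = 6w(7w + 8) - 5(7w + 8).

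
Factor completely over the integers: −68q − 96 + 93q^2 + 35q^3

Among the possible rational roots, q = −3 is a root, giving the factor (q + 3) and quotient 35q^2 − 12q − 32.
The remaining quadratic factors as (5q + 4)(7q − 8).

(5q + 4)(7q − 8)(q + 3)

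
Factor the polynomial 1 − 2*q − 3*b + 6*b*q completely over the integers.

Group as (6*b*q − 3*b) + (−2*q + 1) = 3*b*(2*q − 1) − (2*q − 1).
Both groups share the factor (2*q − 1).

(2*q − 1)*(3*b − 1)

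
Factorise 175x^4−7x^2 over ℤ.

7x^2(5x+1)(5x−1)

Every term has a factor of 7x^2. Then 25x^2−1 = (5x)² − (1)².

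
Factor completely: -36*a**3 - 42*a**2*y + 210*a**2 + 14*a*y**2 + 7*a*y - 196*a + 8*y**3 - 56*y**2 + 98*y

Group: 2*a*(-18*a**2 - 30*a*y + 105*a - 8*y**2 + 56*y - 98) - y*(-18*a**2 - 30*a*y + 105*a - 8*y**2 + 56*y - 98); both groups contain (-18*a**2 - 30*a*y + 105*a - 8*y**2 + 56*y - 98), so (2*a - y) is a factor with cofactor -18*a**2 - 30*a*y + 105*a - 8*y**2 + 56*y - 98.
The cofactor groups again: -18*a**2 - 30*a*y + 105*a - 8*y**2 + 56*y - 98 = -3*a*(6*a + 2*y - 7) + (-4*y + 14)*(6*a + 2*y - 7); both groups contain (6*a + 2*y - 7), giving -(3*a + 4*y - 14)*(6*a + 2*y - 7).

-(2*a - y)*(3*a + 4*y - 14)*(6*a + 2*y - 7)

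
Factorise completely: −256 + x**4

(x + 4)·(x − 4)·(x**2 + 16)

(x)⁴ − (4)⁴ = ((x)² − (4)²)((x)² + (4)²); the first factor splits again, the second (x**2 + 16) is irreducible.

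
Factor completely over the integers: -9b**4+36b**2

-9b**2(b+2)(b-2)

Every term has a factor of 9b**2; factoring it out leaves -b**2+4.
Recognize a difference of squares with the parts 2 and b.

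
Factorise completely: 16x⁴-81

(2x+3)(2x-3)(4x²+9)

Write as (4x²)² − (9)², then factor 4x²-9 once more.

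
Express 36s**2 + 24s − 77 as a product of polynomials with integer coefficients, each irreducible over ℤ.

Need a pair with product 36·(−77) = −2772 and sum 24: that's −42 and 66.
Split the middle term: 36s**2 − 42s + 66s − 77 = 6s(6s − 7) + 11(6s − 7).

(6s + 11)(6s − 7)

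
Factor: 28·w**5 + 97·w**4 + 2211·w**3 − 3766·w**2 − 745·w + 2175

Trying the rational-root candidates, w = 5/4 is a root, giving the factor (4·w − 5) and quotient 7·w**4 + 33·w**3 + 594·w**2 − 199·w − 435.
Next, w = −5/7 is a root, so (7·w + 5) divides it; the quotient is w**3 + 4·w**2 + 82·w − 87.
Continuing, w = 1 is a root, so (w − 1) is a factor; dividing leaves w**2 + 5·w + 87.
The quadratic w**2 + 5·w + 87 has discriminant −323 < 0 and is irreducible over ℤ.

(4·w − 5)·(7·w + 5)·(w − 1)·(w**2 + 5·w + 87)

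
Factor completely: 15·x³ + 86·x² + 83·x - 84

(3·x + 7)·(5·x - 3)·(x + 4)

Among the possible rational roots, x = -4 is a root, giving the factor (x + 4) and quotient 15·x² + 26·x - 21.
The remaining quadratic factors as (3·x + 7)(5·x - 3).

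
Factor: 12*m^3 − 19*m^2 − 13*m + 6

Among the possible rational roots, m = 1/3 is a root, so (3*m − 1) divides it; the quotient is 4*m^2 − 5*m − 6.
The remaining quadratic factors as (m − 2)(4*m + 3).

(3*m − 1)*(4*m + 3)*(m − 2)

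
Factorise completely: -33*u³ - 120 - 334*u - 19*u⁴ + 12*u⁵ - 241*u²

(3*u + 2)*(4*u + 3)*(u - 4)*(u² + u + 5)

By the rational root theorem, u = -3/4 is a root, so (4*u + 3) divides it; the quotient is 3*u⁴ - 7*u³ - 3*u² - 58*u - 40.
Next, u = -2/3 is a root, so (3*u + 2) divides it; the quotient is u³ - 3*u² + u - 20.
Continuing, u = 4 is a root, so (u - 4) is a factor; dividing leaves u² + u + 5.
The quadratic u² + u + 5 has discriminant -19 < 0 and is irreducible over ℤ.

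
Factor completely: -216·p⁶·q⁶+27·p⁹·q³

27·p⁶·q³·(p-2·q)·(p²+2·p·q+4·q²)

Factor out 27·p⁶·q³ first: what remains is p³-8·q³.
Recognize a difference of cubes with the parts p and 2·q.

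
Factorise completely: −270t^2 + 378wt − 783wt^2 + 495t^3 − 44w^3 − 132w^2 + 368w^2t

−(2w − 11t + 6)(11w − 15t)(2w − 3t)

Group: 2w(−22w^2 + 63wt − 45t^2) + (−11t + 6)(−22w^2 + 63wt − 45t^2); both groups contain (−22w^2 + 63wt − 45t^2), so (2w − 11t + 6) is a factor with cofactor −22w^2 + 63wt − 45t^2.
The cofactor groups again: −22w^2 + 63wt − 45t^2 = −2w(11w − 15t) + 3t(11w − 15t); both groups contain (11w − 15t), giving −(2w − 3t)(11w − 15t).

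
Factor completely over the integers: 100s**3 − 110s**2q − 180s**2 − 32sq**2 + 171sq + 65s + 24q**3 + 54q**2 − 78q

Group: 5s(20s**2 + 2sq − 36s − 4q**2 − 9q + 13) − 6q(20s**2 + 2sq − 36s − 4q**2 − 9q + 13); both groups contain (20s**2 + 2sq − 36s − 4q**2 − 9q + 13), so (5s − 6q) is a factor with cofactor 20s**2 + 2sq − 36s − 4q**2 − 9q + 13.
The cofactor groups again: 20s**2 + 2sq − 36s − 4q**2 − 9q + 13 = 2s(10s − 4q − 13) + (q − 1)(10s − 4q − 13); both groups contain (10s − 4q − 13), giving (2s + q − 1)(10s − 4q − 13).

(10s − 4q − 13)(5s − 6q)(2s + q − 1)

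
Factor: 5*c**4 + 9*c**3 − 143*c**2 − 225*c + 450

(5*c − 6)*(c + 3)*(c + 5)*(c − 5)

By the rational root theorem, c = 5 is a root, so (c − 5) divides it; the quotient is 5*c**3 + 34*c**2 + 27*c − 90.
Then c = −5 is a root, so (c + 5) divides it; the quotient is 5*c**2 + 9*c − 18.
The remaining quadratic factors as (c + 3)(5*c − 6).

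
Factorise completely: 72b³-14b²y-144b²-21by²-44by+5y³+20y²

(2b-y-4)(4b-y)(9b+5y)

Group: 4b(18b²+by-36b-5y²-20y) - y(18b²+by-36b-5y²-20y); both groups contain (18b²+by-36b-5y²-20y), so (4b-y) is a factor with cofactor 18b²+by-36b-5y²-20y.
The cofactor groups again: 18b²+by-36b-5y²-20y = 2b(9b+5y) + (-y-4)(9b+5y); both groups contain (9b+5y), giving (2b-y-4)(9b+5y).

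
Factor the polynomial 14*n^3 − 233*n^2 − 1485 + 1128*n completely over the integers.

(2*n − 11)*(7*n − 15)*(n − 9)

Trying the rational-root candidates, n = 15/7 is a root, so (7*n − 15) is a factor; dividing leaves 2*n^2 − 29*n + 99.
The remaining quadratic factors as (n − 9)(2*n − 11).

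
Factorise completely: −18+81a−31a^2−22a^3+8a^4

Trying the rational-root candidates, a = 1/4 is a root, giving the factor (4a−1) and quotient 2a^3−5a^2−9a+18.
Next, a = −2 is a root, so (a+2) is a factor; dividing leaves 2a^2−9a+9.
The remaining quadratic factors as (2a−3)(a−3).

(2a−3)(4a−1)(a+2)(a−3)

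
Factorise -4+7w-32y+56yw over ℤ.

Group as (56yw-32y) + (7w-4) = 8y(7w-4) + (7w-4).
Both groups share the factor (7w-4).

(7w-4)(8y+1)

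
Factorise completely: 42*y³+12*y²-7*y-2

(7*y+2)*(6*y²-1)

Group as (42*y³-7*y) + (12*y²-2) = 7*y*(6*y²-1) + 2*(6*y²-1).
Both groups share the factor (6*y²-1).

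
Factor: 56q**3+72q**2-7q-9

(7q+9)(8q**2-1)

Group as (56q**3-7q) + (72q**2-9) = 7q(8q**2-1) + 9(8q**2-1).
Both groups share the factor (8q**2-1).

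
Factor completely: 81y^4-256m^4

Difference of squares twice: with A = 3y and B = 4m, A⁴ − B⁴ = (A² − B²)(A² + B²), and A² − B² factors again.

(3y-4m)(3y+4m)(9y^2+16m^2)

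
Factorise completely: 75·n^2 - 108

Every term has a factor of 3. Then 25·n^2 - 36 = (5·n)² − (6)².

3·(5·n + 6)·(5·n - 6)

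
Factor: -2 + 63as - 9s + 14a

(7a - 1)(9s + 2)

Group as (63as + 14a) + (-9s - 2) = 7a(9s + 2) - (9s + 2).
Both groups share the factor (9s + 2).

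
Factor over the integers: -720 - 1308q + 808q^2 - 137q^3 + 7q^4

Trying the rational-root candidates, q = 10 is a root, so (q - 10) divides it; the quotient is 7q^3 - 67q^2 + 138q + 72.
Then q = -3/7 is a root, so (7q + 3) is a factor; dividing leaves q^2 - 10q + 24.
The remaining quadratic factors as (q - 6)(q - 4).

(7q + 3)(q - 10)(q - 4)(q - 6)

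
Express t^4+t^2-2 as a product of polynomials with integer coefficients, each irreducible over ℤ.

(t+1)(t-1)(t^2+2)

Substitute u = t^2 to get a quadratic in u, then factor.
t^2+2 is irreducible over ℤ (always positive, so no real roots).
t^2-1 is a difference of squares.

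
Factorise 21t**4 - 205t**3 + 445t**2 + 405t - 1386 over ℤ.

(3t - 7)(7t + 11)(t - 3)(t - 6)

Among the possible rational roots, t = -11/7 is a root, so (7t + 11) is a factor; dividing leaves 3t**3 - 34t**2 + 117t - 126.
Next, t = 7/3 is a root, so (3t - 7) divides it; the quotient is t**2 - 9t + 18.
The remaining quadratic factors as (t - 6)(t - 3).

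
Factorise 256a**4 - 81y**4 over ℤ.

(4a + 3y)(4a - 3y)(16a**2 + 9y**2)

Write as (16a**2)² − (9y**2)², then factor 16a**2 - 9y**2 once more.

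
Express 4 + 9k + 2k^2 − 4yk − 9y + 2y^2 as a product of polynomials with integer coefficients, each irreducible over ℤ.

(2y − 2k − 1)(y − k − 4)

Group: y(2y − 2k − 1) + (−k − 4)(2y − 2k − 1); both groups contain (2y − 2k − 1).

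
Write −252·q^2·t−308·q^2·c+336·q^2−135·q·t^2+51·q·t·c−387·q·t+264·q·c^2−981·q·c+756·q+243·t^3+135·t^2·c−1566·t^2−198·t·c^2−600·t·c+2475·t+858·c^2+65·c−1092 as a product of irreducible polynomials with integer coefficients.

Group: 9·t·(−28·q^2−15·q·t+24·q·c−63·q+27·t^2−18·t·c−138·t+78·c+91) + (11·c−12)·(−28·q^2−15·q·t+24·q·c−63·q+27·t^2−18·t·c−138·t+78·c+91); both groups contain (−28·q^2−15·q·t+24·q·c−63·q+27·t^2−18·t·c−138·t+78·c+91), so (9·t+11·c−12) is a factor with cofactor −28·q^2−15·q·t+24·q·c−63·q+27·t^2−18·t·c−138·t+78·c+91.
The cofactor groups again: −28·q^2−15·q·t+24·q·c−63·q+27·t^2−18·t·c−138·t+78·c+91 = −7·q·(4·q−3·t+13) + (−9·t+6·c+7)·(4·q−3·t+13); both groups contain (4·q−3·t+13), giving −(7·q+9·t−6·c−7)·(4·q−3·t+13).

−(7·q+9·t−6·c−7)·(9·t+11·c−12)·(4·q−3·t+13)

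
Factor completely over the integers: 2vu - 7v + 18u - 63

(2u - 7)(v + 9)

Group as (2vu - 7v) + (18u - 63) = v(2u - 7) + 9(2u - 7).
Both groups share the factor (2u - 7).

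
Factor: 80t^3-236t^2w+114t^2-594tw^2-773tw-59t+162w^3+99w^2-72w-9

(2t-9w-1)(5t+9w+9)(8t-2w+1)

Group: 2t(40t^2+62tw+77t-18w^2-9w+9) + (-9w-1)(40t^2+62tw+77t-18w^2-9w+9); both groups contain (40t^2+62tw+77t-18w^2-9w+9), so (2t-9w-1) is a factor with cofactor 40t^2+62tw+77t-18w^2-9w+9.
The cofactor groups again: 40t^2+62tw+77t-18w^2-9w+9 = 5t(8t-2w+1) + (9w+9)(8t-2w+1); both groups contain (8t-2w+1), giving (5t+9w+9)(8t-2w+1).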